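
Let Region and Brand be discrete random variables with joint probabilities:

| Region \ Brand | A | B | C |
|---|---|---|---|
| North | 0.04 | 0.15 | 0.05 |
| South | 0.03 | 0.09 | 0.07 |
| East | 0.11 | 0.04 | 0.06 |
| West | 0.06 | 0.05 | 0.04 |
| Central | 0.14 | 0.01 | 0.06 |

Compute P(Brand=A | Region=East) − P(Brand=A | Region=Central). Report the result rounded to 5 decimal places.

P(Region=East) = 0.11 + 0.04 + 0.06 = 0.21; P(Brand=A | Region=East) = 0.11/0.21 = 0.523810.
P(Region=Central) = 0.14 + 0.01 + 0.06 = 0.21; P(Brand=A | Region=Central) = 0.14/0.21 = 0.666667.
Difference = -0.14286.

-0.14286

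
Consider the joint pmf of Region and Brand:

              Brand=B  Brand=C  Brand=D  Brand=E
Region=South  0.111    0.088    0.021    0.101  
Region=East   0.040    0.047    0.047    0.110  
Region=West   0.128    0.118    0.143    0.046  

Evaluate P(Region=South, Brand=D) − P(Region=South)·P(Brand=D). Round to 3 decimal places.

P(Region=South) = 0.111 + 0.088 + 0.021 + 0.101 = 0.321.
P(Brand=D) = 0.021 + 0.047 + 0.143 = 0.211.
P(Region=South, Brand=D) − P(Region=South)P(Brand=D) = 0.021 − 0.321×0.211 = -0.047.

-0.047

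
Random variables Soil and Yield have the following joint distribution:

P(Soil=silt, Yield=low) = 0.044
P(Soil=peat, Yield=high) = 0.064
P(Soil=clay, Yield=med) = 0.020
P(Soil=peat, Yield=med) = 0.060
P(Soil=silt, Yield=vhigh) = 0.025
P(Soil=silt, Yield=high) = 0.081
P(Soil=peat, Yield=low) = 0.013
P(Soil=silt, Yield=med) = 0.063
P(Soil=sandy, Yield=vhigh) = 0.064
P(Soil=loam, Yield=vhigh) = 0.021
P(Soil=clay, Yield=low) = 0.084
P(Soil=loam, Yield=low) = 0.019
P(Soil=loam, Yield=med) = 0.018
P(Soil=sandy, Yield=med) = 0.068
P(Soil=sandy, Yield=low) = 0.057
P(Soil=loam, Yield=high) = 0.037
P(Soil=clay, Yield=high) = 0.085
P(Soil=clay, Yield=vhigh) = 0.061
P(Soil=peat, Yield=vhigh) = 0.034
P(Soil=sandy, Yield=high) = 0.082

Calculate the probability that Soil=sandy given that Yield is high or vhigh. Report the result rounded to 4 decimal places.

0.2635

P(Yield=high) = 0.082 + 0.037 + 0.085 + 0.081 + 0.064 = 0.349.
P(Yield=vhigh) = 0.064 + 0.021 + 0.061 + 0.025 + 0.034 = 0.205.
P(Yield ∈ {high, vhigh}) = 0.349 + 0.205 = 0.554; P(Soil=sandy, Yield ∈ {high, vhigh}) = 0.082 + 0.064 = 0.146.
P(Soil=sandy | Yield ∈ {high, vhigh}) = 0.146/0.554 = 0.2635.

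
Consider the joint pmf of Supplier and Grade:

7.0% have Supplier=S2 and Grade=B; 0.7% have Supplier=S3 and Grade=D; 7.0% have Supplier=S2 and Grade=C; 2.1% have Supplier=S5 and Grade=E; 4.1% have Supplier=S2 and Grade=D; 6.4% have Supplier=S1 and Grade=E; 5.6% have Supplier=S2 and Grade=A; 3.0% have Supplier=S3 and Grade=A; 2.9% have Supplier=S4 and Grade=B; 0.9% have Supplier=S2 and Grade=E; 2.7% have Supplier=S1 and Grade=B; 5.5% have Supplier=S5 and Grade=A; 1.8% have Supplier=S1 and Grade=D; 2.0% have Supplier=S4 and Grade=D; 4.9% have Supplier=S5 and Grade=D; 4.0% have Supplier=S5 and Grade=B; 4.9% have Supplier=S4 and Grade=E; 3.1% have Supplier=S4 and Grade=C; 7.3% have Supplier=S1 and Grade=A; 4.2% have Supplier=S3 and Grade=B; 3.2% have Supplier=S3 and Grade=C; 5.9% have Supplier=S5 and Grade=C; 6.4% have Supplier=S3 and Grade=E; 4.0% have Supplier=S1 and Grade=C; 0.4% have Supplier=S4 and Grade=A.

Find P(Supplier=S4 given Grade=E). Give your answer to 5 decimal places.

0.23671

P(Grade=E) = 0.064 + 0.009 + 0.064 + 0.049 + 0.021 = 0.207.
P(Supplier=S4 | Grade=E) = 0.049/0.207 = 0.23671.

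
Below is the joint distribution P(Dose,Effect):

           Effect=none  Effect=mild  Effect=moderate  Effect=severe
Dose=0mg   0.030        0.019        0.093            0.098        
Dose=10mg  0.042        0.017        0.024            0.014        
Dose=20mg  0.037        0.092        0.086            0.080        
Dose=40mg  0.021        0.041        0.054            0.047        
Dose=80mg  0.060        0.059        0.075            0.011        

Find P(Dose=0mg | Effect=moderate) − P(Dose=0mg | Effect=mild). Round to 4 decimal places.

P(Effect=moderate) = 0.093 + 0.024 + 0.086 + 0.054 + 0.075 = 0.332; P(Dose=0mg | Effect=moderate) = 0.093/0.332 = 0.28012.
P(Effect=mild) = 0.019 + 0.017 + 0.092 + 0.041 + 0.059 = 0.228; P(Dose=0mg | Effect=mild) = 0.019/0.228 = 0.08333.
Difference = 0.1968.

0.1968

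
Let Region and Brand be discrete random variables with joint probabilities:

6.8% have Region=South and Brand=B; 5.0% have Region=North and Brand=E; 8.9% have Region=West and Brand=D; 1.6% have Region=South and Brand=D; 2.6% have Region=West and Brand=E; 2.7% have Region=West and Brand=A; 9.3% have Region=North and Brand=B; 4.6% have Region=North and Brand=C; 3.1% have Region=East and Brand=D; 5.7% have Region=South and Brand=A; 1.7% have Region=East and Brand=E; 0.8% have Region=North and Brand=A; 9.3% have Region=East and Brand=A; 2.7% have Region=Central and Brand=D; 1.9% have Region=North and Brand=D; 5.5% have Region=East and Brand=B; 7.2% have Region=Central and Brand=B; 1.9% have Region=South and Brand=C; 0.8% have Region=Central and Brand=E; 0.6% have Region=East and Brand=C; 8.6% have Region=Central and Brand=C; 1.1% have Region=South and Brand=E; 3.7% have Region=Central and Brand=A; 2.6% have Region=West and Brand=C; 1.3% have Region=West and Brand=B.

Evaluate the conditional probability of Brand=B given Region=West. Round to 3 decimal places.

P(Region=West) = 0.027 + 0.013 + 0.026 + 0.089 + 0.026 = 0.181.
P(Brand=B | Region=West) = 0.013/0.181 = 0.072.

0.072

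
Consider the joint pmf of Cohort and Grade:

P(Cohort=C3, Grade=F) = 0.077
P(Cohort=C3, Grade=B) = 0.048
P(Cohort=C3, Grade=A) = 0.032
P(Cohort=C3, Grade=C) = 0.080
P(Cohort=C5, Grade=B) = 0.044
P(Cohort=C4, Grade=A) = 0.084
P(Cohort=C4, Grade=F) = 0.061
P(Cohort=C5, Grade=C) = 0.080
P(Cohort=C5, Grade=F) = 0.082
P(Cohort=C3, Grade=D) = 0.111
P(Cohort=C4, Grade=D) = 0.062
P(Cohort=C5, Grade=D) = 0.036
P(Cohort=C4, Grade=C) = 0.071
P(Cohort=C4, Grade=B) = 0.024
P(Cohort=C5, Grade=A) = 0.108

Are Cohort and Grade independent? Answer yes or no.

no

P(Cohort=C3) = 0.348 and P(Grade=A) = 0.224, so their product is 0.07795, but P(Cohort=C3, Grade=A) = 0.032. Since these differ, Cohort and Grade are not independent.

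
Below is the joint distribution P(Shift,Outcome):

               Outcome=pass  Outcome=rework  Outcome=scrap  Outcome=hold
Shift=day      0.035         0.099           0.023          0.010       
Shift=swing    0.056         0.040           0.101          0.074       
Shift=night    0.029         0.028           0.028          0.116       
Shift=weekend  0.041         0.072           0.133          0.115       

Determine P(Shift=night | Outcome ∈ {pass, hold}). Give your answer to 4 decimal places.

0.3046

P(Outcome=pass) = 0.035 + 0.056 + 0.029 + 0.041 = 0.161.
P(Outcome=hold) = 0.010 + 0.074 + 0.116 + 0.115 = 0.315.
P(Outcome ∈ {pass, hold}) = 0.161 + 0.315 = 0.476; P(Shift=night, Outcome ∈ {pass, hold}) = 0.029 + 0.116 = 0.145.
P(Shift=night | Outcome ∈ {pass, hold}) = 0.145/0.476 = 0.3046.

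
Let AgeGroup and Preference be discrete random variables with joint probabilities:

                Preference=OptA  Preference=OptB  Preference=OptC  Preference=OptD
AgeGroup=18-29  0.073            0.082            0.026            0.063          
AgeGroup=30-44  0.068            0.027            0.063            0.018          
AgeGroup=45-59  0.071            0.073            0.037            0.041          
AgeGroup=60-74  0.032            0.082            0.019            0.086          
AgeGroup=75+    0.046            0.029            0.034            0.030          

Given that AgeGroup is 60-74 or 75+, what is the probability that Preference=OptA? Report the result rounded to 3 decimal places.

P(AgeGroup=60-74) = 0.032 + 0.082 + 0.019 + 0.086 = 0.219.
P(AgeGroup=75+) = 0.046 + 0.029 + 0.034 + 0.030 = 0.139.
P(AgeGroup ∈ {60-74, 75+}) = 0.219 + 0.139 = 0.358; P(Preference=OptA, AgeGroup ∈ {60-74, 75+}) = 0.032 + 0.046 = 0.078.
P(Preference=OptA | AgeGroup ∈ {60-74, 75+}) = 0.078/0.358 = 0.218.

0.218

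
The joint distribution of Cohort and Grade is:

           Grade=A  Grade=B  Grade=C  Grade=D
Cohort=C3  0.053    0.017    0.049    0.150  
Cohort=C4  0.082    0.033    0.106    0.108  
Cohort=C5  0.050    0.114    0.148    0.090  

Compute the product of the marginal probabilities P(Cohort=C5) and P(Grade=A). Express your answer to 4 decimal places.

0.0744

P(Cohort=C5) = 0.050 + 0.114 + 0.148 + 0.090 = 0.402.
P(Grade=A) = 0.053 + 0.082 + 0.050 = 0.185.
Product: 0.402 × 0.185 = 0.0744.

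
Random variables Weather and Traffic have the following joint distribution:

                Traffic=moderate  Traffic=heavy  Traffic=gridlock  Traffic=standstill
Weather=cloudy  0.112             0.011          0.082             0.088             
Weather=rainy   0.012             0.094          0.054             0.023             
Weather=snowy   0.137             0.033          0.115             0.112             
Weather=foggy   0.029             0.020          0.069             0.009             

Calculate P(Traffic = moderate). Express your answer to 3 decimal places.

0.290

P(Traffic=moderate) = 0.112 + 0.012 + 0.137 + 0.029 = 0.290.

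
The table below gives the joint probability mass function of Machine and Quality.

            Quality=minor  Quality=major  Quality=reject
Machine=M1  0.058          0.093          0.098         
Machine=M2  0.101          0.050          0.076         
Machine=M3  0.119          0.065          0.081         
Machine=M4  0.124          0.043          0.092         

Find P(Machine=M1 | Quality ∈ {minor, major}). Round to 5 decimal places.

P(Quality=minor) = 0.058 + 0.101 + 0.119 + 0.124 = 0.402.
P(Quality=major) = 0.093 + 0.050 + 0.065 + 0.043 = 0.251.
P(Quality ∈ {minor, major}) = 0.402 + 0.251 = 0.653; P(Machine=M1, Quality ∈ {minor, major}) = 0.058 + 0.093 = 0.151.
P(Machine=M1 | Quality ∈ {minor, major}) = 0.151/0.653 = 0.23124.

0.23124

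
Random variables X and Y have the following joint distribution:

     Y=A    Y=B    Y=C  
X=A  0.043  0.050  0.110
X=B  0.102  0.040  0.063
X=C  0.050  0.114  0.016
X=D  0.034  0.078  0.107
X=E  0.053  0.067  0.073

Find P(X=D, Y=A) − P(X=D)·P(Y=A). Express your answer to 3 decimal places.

P(X=D) = 0.034 + 0.078 + 0.107 = 0.219.
P(Y=A) = 0.043 + 0.102 + 0.050 + 0.034 + 0.053 = 0.282.
P(X=D, Y=A) − P(X=D)P(Y=A) = 0.034 − 0.219×0.282 = -0.028.

-0.028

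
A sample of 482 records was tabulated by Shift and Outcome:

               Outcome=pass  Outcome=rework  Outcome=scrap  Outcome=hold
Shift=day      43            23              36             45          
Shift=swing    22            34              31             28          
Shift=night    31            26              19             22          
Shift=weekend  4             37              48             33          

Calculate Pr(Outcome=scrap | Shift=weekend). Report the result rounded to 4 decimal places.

Total with Shift=weekend: 4 + 37 + 48 + 33 = 122.
P(Outcome=scrap | Shift=weekend) = 48/122 = 0.3934.

0.3934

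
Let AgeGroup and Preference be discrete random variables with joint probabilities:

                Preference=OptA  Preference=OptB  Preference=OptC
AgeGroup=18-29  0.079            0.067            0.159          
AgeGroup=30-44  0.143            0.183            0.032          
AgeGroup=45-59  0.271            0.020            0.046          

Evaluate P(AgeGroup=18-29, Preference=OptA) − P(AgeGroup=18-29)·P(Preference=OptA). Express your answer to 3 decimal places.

-0.071

P(AgeGroup=18-29) = 0.079 + 0.067 + 0.159 = 0.305.
P(Preference=OptA) = 0.079 + 0.143 + 0.271 = 0.493.
P(AgeGroup=18-29, Preference=OptA) − P(AgeGroup=18-29)P(Preference=OptA) = 0.079 − 0.305×0.493 = -0.071.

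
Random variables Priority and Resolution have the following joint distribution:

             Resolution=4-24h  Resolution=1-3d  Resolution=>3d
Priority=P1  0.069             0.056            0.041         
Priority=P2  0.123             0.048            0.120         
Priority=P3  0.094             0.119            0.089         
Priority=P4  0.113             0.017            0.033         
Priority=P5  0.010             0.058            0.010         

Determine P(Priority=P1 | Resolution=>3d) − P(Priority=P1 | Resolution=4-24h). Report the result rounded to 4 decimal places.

-0.0288

P(Resolution=>3d) = 0.041 + 0.120 + 0.089 + 0.033 + 0.010 = 0.293; P(Priority=P1 | Resolution=>3d) = 0.041/0.293 = 0.13993.
P(Resolution=4-24h) = 0.069 + 0.123 + 0.094 + 0.113 + 0.010 = 0.409; P(Priority=P1 | Resolution=4-24h) = 0.069/0.409 = 0.16870.
Difference = -0.0288.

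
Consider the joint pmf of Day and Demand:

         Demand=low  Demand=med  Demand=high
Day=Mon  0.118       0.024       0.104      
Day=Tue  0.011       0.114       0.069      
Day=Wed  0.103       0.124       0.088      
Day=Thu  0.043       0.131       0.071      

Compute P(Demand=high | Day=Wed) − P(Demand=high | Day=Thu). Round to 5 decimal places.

-0.01043

P(Day=Wed) = 0.103 + 0.124 + 0.088 = 0.315; P(Demand=high | Day=Wed) = 0.088/0.315 = 0.279365.
P(Day=Thu) = 0.043 + 0.131 + 0.071 = 0.245; P(Demand=high | Day=Thu) = 0.071/0.245 = 0.289796.
Difference = -0.01043.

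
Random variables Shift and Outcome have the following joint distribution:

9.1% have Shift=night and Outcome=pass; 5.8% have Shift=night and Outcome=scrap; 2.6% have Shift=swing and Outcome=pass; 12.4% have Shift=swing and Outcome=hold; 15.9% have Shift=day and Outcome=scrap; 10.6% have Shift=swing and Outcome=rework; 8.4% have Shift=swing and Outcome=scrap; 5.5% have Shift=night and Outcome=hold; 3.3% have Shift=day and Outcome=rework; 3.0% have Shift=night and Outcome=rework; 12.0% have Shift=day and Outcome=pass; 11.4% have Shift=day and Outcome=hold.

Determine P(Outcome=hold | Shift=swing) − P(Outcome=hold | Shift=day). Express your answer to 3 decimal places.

P(Shift=swing) = 0.026 + 0.106 + 0.084 + 0.124 = 0.340; P(Outcome=hold | Shift=swing) = 0.124/0.340 = 0.3647.
P(Shift=day) = 0.120 + 0.033 + 0.159 + 0.114 = 0.426; P(Outcome=hold | Shift=day) = 0.114/0.426 = 0.2676.
Difference = 0.097.

0.097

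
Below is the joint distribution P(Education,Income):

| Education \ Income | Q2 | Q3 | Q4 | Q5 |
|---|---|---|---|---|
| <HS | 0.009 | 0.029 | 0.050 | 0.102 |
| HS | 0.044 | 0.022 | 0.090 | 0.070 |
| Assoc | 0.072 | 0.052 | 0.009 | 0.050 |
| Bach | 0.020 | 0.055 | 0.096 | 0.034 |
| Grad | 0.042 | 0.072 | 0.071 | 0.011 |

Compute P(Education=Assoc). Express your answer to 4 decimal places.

P(Education=Assoc) = 0.072 + 0.052 + 0.009 + 0.050 = 0.183.

0.1830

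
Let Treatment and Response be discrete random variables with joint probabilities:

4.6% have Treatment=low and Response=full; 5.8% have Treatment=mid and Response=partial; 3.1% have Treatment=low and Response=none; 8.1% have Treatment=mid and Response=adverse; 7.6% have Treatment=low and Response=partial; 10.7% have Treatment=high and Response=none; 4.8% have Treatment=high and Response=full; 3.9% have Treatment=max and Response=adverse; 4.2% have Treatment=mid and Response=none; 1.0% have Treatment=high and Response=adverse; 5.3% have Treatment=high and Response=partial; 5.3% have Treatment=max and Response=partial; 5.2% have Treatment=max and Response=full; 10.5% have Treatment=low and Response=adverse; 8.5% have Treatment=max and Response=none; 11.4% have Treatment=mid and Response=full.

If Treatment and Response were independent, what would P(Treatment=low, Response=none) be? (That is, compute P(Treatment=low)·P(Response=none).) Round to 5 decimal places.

P(Treatment=low) = 0.031 + 0.076 + 0.046 + 0.105 = 0.258.
P(Response=none) = 0.031 + 0.042 + 0.107 + 0.085 = 0.265.
Product: 0.258 × 0.265 = 0.06837.

0.06837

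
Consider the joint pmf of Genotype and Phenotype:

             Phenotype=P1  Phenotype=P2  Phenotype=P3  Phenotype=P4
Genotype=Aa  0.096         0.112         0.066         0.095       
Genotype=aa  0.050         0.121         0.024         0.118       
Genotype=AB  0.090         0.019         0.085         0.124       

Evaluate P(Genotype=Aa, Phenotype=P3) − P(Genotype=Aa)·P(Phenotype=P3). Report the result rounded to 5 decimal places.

P(Genotype=Aa) = 0.096 + 0.112 + 0.066 + 0.095 = 0.369.
P(Phenotype=P3) = 0.066 + 0.024 + 0.085 = 0.175.
P(Genotype=Aa, Phenotype=P3) − P(Genotype=Aa)P(Phenotype=P3) = 0.066 − 0.369×0.175 = 0.00143.

0.00143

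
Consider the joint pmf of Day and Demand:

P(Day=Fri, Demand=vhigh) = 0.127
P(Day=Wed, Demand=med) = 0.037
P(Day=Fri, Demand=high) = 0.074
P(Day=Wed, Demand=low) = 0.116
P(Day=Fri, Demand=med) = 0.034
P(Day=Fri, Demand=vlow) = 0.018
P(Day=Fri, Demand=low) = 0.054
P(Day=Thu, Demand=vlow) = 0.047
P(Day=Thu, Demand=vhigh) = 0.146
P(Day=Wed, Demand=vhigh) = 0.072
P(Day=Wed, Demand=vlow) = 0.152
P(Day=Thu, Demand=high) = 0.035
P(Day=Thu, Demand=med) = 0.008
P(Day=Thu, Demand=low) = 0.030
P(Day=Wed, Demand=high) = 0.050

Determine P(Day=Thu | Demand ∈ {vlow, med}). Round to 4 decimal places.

P(Demand=vlow) = 0.152 + 0.047 + 0.018 = 0.217.
P(Demand=med) = 0.037 + 0.008 + 0.034 = 0.079.
P(Demand ∈ {vlow, med}) = 0.217 + 0.079 = 0.296; P(Day=Thu, Demand ∈ {vlow, med}) = 0.047 + 0.008 = 0.055.
P(Day=Thu | Demand ∈ {vlow, med}) = 0.055/0.296 = 0.1858.

0.1858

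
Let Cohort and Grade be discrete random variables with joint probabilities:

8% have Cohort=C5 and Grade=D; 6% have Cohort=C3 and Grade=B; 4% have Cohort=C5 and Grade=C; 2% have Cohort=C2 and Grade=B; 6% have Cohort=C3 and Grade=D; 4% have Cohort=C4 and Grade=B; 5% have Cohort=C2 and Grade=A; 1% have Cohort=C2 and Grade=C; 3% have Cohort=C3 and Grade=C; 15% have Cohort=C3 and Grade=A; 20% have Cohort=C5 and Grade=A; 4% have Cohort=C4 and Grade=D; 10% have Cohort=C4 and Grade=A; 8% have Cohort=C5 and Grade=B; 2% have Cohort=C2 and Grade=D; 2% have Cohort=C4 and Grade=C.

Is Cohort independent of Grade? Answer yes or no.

yes

Every cell satisfies P(Cohort,Grade) = P(Cohort)·P(Grade). For instance P(Cohort=C3) = 0.30, P(Grade=A) = 0.50, and 0.30×0.50 = 0.15 matches the joint entry. So Cohort and Grade are independent.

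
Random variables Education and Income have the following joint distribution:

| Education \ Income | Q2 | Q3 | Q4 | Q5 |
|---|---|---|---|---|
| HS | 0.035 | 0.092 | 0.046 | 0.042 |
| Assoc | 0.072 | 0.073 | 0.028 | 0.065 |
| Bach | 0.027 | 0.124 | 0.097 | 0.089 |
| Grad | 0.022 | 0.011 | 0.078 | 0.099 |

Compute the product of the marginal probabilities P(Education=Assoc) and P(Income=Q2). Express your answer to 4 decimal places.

0.0371

P(Education=Assoc) = 0.072 + 0.073 + 0.028 + 0.065 = 0.238.
P(Income=Q2) = 0.035 + 0.072 + 0.027 + 0.022 = 0.156.
Product: 0.238 × 0.156 = 0.0371.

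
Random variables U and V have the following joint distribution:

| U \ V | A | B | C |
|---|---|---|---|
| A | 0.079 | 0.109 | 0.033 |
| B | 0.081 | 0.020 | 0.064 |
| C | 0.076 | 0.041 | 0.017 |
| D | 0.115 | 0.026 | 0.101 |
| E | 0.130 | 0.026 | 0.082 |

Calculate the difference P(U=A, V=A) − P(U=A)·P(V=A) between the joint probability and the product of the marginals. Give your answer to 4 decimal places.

-0.0273

P(U=A) = 0.079 + 0.109 + 0.033 = 0.221.
P(V=A) = 0.079 + 0.081 + 0.076 + 0.115 + 0.130 = 0.481.
P(U=A, V=A) − P(U=A)P(V=A) = 0.079 − 0.221×0.481 = -0.0273.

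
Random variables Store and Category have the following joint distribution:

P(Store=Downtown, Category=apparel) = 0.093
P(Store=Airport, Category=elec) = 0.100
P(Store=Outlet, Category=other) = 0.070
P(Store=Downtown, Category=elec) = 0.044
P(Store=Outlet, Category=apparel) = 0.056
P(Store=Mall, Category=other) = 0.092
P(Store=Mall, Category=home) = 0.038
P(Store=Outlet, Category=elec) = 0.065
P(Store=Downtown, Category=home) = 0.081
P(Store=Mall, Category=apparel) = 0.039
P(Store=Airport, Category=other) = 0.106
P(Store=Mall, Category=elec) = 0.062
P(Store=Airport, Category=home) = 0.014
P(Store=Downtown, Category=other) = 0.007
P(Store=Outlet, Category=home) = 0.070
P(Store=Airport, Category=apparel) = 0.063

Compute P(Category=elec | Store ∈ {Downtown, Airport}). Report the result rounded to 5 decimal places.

P(Store=Downtown) = 0.093 + 0.044 + 0.081 + 0.007 = 0.225.
P(Store=Airport) = 0.063 + 0.100 + 0.014 + 0.106 = 0.283.
P(Store ∈ {Downtown, Airport}) = 0.225 + 0.283 = 0.508; P(Category=elec, Store ∈ {Downtown, Airport}) = 0.044 + 0.100 = 0.144.
P(Category=elec | Store ∈ {Downtown, Airport}) = 0.144/0.508 = 0.28346.

0.28346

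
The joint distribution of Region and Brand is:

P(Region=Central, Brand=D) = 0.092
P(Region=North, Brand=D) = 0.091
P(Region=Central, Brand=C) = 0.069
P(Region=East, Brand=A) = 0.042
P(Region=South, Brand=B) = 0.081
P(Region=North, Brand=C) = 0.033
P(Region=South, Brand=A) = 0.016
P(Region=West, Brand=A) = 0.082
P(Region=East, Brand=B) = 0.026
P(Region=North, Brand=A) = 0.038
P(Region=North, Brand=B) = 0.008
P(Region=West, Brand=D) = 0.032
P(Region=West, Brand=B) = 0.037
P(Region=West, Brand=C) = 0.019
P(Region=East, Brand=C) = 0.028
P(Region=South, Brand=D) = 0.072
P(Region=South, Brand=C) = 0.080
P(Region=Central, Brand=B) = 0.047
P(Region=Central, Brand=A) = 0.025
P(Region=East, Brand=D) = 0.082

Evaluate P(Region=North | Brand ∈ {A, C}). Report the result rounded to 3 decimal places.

P(Brand=A) = 0.038 + 0.016 + 0.042 + 0.082 + 0.025 = 0.203.
P(Brand=C) = 0.033 + 0.080 + 0.028 + 0.019 + 0.069 = 0.229.
P(Brand ∈ {A, C}) = 0.203 + 0.229 = 0.432; P(Region=North, Brand ∈ {A, C}) = 0.038 + 0.033 = 0.071.
P(Region=North | Brand ∈ {A, C}) = 0.071/0.432 = 0.164.

0.164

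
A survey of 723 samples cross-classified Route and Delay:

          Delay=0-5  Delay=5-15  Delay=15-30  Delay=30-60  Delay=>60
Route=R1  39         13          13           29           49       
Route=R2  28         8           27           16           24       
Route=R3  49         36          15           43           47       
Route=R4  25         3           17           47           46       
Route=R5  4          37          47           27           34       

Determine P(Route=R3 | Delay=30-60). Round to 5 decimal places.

Total with Delay=30-60: 29 + 16 + 43 + 47 + 27 = 162.
P(Route=R3 | Delay=30-60) = 43/162 = 0.26543.

0.26543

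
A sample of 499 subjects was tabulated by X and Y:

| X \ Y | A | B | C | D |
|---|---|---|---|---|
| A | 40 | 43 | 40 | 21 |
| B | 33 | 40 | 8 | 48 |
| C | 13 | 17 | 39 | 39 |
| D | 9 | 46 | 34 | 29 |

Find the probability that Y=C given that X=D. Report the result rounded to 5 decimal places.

0.28814

Total with X=D: 9 + 46 + 34 + 29 = 118.
P(Y=C | X=D) = 34/118 = 0.28814.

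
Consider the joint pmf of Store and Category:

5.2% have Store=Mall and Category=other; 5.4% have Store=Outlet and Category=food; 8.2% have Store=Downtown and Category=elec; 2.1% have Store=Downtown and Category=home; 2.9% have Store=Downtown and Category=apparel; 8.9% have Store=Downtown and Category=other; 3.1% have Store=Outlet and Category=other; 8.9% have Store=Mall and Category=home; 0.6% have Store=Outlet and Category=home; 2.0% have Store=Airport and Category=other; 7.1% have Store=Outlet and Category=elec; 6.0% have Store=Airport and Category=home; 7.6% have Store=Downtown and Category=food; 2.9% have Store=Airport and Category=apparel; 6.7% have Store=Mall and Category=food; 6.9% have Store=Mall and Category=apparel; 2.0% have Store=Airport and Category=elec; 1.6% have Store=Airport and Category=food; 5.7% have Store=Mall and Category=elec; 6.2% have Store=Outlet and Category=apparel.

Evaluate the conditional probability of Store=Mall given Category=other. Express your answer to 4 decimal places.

P(Category=other) = 0.089 + 0.052 + 0.020 + 0.031 = 0.192.
P(Store=Mall | Category=other) = 0.052/0.192 = 0.2708.

0.2708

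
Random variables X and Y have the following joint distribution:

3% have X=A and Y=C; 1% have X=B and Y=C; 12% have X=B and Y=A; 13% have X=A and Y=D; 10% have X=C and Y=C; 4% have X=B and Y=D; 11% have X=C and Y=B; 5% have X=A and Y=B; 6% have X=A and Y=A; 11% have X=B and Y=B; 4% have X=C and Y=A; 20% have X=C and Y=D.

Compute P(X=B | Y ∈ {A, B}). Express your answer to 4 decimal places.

0.4694

P(Y=A) = 0.06 + 0.12 + 0.04 = 0.22.
P(Y=B) = 0.05 + 0.11 + 0.11 = 0.27.
P(Y ∈ {A, B}) = 0.22 + 0.27 = 0.49; P(X=B, Y ∈ {A, B}) = 0.12 + 0.11 = 0.23.
P(X=B | Y ∈ {A, B}) = 0.23/0.49 = 0.4694.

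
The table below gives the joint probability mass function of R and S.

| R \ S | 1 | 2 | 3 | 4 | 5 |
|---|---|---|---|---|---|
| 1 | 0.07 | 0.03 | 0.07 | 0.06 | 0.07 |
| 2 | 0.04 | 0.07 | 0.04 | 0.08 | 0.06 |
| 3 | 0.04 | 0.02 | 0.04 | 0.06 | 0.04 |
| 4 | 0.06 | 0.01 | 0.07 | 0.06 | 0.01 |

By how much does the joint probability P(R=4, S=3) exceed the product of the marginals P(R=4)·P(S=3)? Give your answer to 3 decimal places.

P(R=4) = 0.06 + 0.01 + 0.07 + 0.06 + 0.01 = 0.21.
P(S=3) = 0.07 + 0.04 + 0.04 + 0.07 = 0.22.
P(R=4, S=3) − P(R=4)P(S=3) = 0.07 − 0.21×0.22 = 0.024.

0.024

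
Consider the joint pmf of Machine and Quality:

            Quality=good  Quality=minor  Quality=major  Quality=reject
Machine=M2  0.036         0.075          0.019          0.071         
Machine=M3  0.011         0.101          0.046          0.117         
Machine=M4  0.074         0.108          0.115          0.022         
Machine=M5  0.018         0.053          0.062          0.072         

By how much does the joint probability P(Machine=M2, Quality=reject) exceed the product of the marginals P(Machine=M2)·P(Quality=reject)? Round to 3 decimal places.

P(Machine=M2) = 0.036 + 0.075 + 0.019 + 0.071 = 0.201.
P(Quality=reject) = 0.071 + 0.117 + 0.022 + 0.072 = 0.282.
P(Machine=M2, Quality=reject) − P(Machine=M2)P(Quality=reject) = 0.071 − 0.201×0.282 = 0.014.

0.014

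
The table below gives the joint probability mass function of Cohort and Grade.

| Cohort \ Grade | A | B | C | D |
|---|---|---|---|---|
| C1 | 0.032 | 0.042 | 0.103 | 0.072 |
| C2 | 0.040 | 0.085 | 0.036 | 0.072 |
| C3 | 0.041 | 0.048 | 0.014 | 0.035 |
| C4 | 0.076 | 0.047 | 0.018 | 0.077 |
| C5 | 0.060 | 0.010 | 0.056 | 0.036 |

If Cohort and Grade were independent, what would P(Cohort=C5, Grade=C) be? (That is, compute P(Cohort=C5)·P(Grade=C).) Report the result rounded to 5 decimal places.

P(Cohort=C5) = 0.060 + 0.010 + 0.056 + 0.036 = 0.162.
P(Grade=C) = 0.103 + 0.036 + 0.014 + 0.018 + 0.056 = 0.227.
Product: 0.162 × 0.227 = 0.03677.

0.03677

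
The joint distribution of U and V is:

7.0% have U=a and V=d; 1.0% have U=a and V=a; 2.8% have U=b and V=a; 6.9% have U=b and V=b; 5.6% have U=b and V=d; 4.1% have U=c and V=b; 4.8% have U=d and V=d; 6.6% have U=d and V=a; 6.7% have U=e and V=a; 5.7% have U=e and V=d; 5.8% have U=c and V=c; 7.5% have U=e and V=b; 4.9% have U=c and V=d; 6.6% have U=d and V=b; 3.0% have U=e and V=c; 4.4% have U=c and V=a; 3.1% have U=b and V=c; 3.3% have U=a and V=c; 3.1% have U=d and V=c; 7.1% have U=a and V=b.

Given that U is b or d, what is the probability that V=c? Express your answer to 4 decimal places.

P(U=b) = 0.028 + 0.069 + 0.031 + 0.056 = 0.184.
P(U=d) = 0.066 + 0.066 + 0.031 + 0.048 = 0.211.
P(U ∈ {b, d}) = 0.184 + 0.211 = 0.395; P(V=c, U ∈ {b, d}) = 0.031 + 0.031 = 0.062.
P(V=c | U ∈ {b, d}) = 0.062/0.395 = 0.1570.

0.1570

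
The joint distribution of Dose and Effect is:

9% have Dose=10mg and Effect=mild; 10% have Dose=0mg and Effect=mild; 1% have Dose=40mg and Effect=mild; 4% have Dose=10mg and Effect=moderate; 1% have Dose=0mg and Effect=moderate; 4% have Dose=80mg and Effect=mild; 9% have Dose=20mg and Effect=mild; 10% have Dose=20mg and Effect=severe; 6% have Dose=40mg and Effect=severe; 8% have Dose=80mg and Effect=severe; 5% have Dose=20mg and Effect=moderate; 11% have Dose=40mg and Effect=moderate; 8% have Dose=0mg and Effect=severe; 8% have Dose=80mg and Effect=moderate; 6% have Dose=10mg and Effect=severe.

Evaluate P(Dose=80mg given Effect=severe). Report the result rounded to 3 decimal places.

P(Effect=severe) = 0.08 + 0.06 + 0.10 + 0.06 + 0.08 = 0.38.
P(Dose=80mg | Effect=severe) = 0.08/0.38 = 0.211.

0.211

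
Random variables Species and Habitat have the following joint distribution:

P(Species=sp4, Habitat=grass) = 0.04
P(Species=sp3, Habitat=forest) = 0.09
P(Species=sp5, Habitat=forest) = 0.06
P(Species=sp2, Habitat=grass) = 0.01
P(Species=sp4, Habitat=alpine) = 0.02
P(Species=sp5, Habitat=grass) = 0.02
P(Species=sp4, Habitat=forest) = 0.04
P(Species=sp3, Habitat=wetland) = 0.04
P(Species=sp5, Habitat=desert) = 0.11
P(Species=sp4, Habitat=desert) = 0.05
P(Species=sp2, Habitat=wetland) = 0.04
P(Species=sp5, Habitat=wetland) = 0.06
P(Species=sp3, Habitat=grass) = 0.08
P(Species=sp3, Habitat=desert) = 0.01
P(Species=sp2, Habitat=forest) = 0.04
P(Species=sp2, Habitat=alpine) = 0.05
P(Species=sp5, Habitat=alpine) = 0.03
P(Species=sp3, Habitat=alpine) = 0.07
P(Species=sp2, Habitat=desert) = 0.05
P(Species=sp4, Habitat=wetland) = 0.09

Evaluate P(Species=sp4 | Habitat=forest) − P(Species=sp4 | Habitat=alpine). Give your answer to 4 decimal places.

0.0563

P(Habitat=forest) = 0.04 + 0.09 + 0.04 + 0.06 = 0.23; P(Species=sp4 | Habitat=forest) = 0.04/0.23 = 0.17391.
P(Habitat=alpine) = 0.05 + 0.07 + 0.02 + 0.03 = 0.17; P(Species=sp4 | Habitat=alpine) = 0.02/0.17 = 0.11765.
Difference = 0.0563.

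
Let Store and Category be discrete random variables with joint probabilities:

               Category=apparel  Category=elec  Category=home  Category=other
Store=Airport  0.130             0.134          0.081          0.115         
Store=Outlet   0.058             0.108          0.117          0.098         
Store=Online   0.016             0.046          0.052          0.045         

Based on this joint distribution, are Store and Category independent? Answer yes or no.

P(Store=Airport) = 0.460 and P(Category=apparel) = 0.204, so their product is 0.09384, but P(Store=Airport, Category=apparel) = 0.130. Since these differ, Store and Category are not independent.

no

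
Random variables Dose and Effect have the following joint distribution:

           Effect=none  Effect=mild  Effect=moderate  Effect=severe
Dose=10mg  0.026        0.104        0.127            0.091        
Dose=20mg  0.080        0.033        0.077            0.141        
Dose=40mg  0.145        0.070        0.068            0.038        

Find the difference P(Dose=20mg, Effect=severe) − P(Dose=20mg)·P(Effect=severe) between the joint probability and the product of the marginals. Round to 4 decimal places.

P(Dose=20mg) = 0.080 + 0.033 + 0.077 + 0.141 = 0.331.
P(Effect=severe) = 0.091 + 0.141 + 0.038 = 0.270.
P(Dose=20mg, Effect=severe) − P(Dose=20mg)P(Effect=severe) = 0.141 − 0.331×0.270 = 0.0516.

0.0516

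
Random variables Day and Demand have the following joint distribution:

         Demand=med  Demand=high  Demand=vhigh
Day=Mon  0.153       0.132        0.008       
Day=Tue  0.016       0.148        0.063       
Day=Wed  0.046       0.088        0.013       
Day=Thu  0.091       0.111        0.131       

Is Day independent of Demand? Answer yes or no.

no

P(Day=Mon) = 0.293 and P(Demand=med) = 0.306, so their product is 0.08966, but P(Day=Mon, Demand=med) = 0.153. Since these differ, Day and Demand are not independent.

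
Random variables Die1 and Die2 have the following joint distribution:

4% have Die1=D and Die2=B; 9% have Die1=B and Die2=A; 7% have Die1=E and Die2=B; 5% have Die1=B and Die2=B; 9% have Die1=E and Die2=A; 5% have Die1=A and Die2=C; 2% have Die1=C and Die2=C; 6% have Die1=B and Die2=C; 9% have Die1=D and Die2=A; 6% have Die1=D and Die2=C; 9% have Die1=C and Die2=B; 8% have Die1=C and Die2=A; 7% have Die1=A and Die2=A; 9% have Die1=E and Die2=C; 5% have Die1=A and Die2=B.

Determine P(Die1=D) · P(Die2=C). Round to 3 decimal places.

0.053

P(Die1=D) = 0.09 + 0.04 + 0.06 = 0.19.
P(Die2=C) = 0.05 + 0.06 + 0.02 + 0.06 + 0.09 = 0.28.
Product: 0.19 × 0.28 = 0.053.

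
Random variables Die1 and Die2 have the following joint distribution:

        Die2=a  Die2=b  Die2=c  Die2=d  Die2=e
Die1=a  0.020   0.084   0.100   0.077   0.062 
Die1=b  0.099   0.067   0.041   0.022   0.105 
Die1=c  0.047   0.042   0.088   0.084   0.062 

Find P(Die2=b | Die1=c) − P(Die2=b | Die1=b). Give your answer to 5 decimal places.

P(Die1=c) = 0.047 + 0.042 + 0.088 + 0.084 + 0.062 = 0.323; P(Die2=b | Die1=c) = 0.042/0.323 = 0.130031.
P(Die1=b) = 0.099 + 0.067 + 0.041 + 0.022 + 0.105 = 0.334; P(Die2=b | Die1=b) = 0.067/0.334 = 0.200599.
Difference = -0.07057.

-0.07057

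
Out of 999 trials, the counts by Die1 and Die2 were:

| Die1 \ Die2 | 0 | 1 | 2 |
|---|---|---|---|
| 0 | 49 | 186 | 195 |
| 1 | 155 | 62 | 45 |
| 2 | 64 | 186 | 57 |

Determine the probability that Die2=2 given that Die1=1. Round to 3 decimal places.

Total with Die1=1: 155 + 62 + 45 = 262.
P(Die2=2 | Die1=1) = 45/262 = 0.172.

0.172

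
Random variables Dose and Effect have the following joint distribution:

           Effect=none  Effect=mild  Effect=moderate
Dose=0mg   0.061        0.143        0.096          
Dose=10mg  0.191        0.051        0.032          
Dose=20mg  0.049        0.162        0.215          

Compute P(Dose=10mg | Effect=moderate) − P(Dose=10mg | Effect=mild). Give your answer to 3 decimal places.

-0.050

P(Effect=moderate) = 0.096 + 0.032 + 0.215 = 0.343; P(Dose=10mg | Effect=moderate) = 0.032/0.343 = 0.0933.
P(Effect=mild) = 0.143 + 0.051 + 0.162 = 0.356; P(Dose=10mg | Effect=mild) = 0.051/0.356 = 0.1433.
Difference = -0.050.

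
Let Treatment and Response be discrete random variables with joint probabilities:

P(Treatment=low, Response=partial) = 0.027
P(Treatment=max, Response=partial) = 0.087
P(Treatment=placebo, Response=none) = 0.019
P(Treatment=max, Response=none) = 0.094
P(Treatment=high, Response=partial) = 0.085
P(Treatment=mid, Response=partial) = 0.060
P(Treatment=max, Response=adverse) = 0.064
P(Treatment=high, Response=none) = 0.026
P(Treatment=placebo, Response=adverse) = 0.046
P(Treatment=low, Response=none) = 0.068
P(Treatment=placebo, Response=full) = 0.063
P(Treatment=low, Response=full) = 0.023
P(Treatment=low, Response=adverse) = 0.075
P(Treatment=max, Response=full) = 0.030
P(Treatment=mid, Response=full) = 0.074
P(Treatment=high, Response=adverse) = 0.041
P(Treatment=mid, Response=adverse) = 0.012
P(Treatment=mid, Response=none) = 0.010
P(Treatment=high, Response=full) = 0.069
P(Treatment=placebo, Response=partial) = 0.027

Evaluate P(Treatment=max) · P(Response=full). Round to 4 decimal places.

P(Treatment=max) = 0.094 + 0.087 + 0.030 + 0.064 = 0.275.
P(Response=full) = 0.063 + 0.023 + 0.074 + 0.069 + 0.030 = 0.259.
Product: 0.275 × 0.259 = 0.0712.

0.0712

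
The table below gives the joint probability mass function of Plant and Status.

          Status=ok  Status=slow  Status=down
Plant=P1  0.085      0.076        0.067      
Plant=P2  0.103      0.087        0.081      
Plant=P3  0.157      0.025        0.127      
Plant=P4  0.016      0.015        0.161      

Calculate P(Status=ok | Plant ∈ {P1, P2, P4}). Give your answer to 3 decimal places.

P(Plant=P1) = 0.085 + 0.076 + 0.067 = 0.228.
P(Plant=P2) = 0.103 + 0.087 + 0.081 = 0.271.
P(Plant=P4) = 0.016 + 0.015 + 0.161 = 0.192.
P(Plant ∈ {P1, P2, P4}) = 0.228 + 0.271 + 0.192 = 0.691; P(Status=ok, Plant ∈ {P1, P2, P4}) = 0.085 + 0.103 + 0.016 = 0.204.
P(Status=ok | Plant ∈ {P1, P2, P4}) = 0.204/0.691 = 0.295.

0.295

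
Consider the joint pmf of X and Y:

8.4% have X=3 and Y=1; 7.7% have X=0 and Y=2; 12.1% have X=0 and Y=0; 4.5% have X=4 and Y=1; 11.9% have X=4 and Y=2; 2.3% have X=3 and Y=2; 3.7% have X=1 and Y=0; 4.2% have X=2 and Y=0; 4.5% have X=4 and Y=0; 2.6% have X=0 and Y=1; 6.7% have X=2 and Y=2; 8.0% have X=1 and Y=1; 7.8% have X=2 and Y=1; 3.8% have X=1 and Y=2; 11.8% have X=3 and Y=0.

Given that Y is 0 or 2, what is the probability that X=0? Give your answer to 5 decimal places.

P(Y=0) = 0.121 + 0.037 + 0.042 + 0.118 + 0.045 = 0.363.
P(Y=2) = 0.077 + 0.038 + 0.067 + 0.023 + 0.119 = 0.324.
P(Y ∈ {0, 2}) = 0.363 + 0.324 = 0.687; P(X=0, Y ∈ {0, 2}) = 0.121 + 0.077 = 0.198.
P(X=0 | Y ∈ {0, 2}) = 0.198/0.687 = 0.28821.

0.28821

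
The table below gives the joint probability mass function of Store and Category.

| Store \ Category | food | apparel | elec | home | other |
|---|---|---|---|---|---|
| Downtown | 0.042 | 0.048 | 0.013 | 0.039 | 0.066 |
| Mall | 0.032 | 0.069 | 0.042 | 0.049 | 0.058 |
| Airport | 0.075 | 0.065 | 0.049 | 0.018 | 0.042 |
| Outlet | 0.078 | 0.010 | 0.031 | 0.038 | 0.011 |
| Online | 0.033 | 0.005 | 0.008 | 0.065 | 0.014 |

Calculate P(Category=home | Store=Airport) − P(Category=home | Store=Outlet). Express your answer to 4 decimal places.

P(Store=Airport) = 0.075 + 0.065 + 0.049 + 0.018 + 0.042 = 0.249; P(Category=home | Store=Airport) = 0.018/0.249 = 0.07229.
P(Store=Outlet) = 0.078 + 0.010 + 0.031 + 0.038 + 0.011 = 0.168; P(Category=home | Store=Outlet) = 0.038/0.168 = 0.22619.
Difference = -0.1539.

-0.1539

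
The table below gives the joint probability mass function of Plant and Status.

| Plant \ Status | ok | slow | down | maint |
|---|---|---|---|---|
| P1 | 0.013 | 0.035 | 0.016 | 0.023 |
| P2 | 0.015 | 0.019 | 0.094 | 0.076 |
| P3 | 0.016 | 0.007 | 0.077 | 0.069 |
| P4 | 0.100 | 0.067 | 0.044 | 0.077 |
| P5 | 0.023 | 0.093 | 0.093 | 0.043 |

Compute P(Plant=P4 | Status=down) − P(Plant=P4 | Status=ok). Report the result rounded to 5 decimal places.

P(Status=down) = 0.016 + 0.094 + 0.077 + 0.044 + 0.093 = 0.324; P(Plant=P4 | Status=down) = 0.044/0.324 = 0.135802.
P(Status=ok) = 0.013 + 0.015 + 0.016 + 0.100 + 0.023 = 0.167; P(Plant=P4 | Status=ok) = 0.100/0.167 = 0.598802.
Difference = -0.46300.

-0.46300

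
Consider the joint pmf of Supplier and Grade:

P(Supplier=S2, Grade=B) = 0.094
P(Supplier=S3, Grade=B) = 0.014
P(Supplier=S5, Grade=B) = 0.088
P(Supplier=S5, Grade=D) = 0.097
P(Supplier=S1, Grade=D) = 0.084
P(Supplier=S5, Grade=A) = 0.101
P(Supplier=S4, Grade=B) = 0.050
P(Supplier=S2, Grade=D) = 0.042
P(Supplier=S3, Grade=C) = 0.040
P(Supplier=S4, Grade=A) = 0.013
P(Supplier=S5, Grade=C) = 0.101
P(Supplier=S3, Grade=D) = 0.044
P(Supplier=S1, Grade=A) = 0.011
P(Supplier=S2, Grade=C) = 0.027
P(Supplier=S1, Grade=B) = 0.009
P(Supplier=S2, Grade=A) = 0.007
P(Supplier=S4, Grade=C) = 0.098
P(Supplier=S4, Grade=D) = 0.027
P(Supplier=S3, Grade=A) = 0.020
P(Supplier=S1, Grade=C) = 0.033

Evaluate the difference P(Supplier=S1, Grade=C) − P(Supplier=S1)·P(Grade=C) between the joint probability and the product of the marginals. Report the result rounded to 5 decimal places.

-0.00796

P(Supplier=S1) = 0.011 + 0.009 + 0.033 + 0.084 = 0.137.
P(Grade=C) = 0.033 + 0.027 + 0.040 + 0.098 + 0.101 = 0.299.
P(Supplier=S1, Grade=C) − P(Supplier=S1)P(Grade=C) = 0.033 − 0.137×0.299 = -0.00796.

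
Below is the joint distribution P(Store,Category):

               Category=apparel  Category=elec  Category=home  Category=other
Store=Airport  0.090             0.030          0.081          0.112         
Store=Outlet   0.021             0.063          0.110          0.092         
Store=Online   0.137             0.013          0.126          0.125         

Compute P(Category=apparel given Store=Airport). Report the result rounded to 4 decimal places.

0.2875

P(Store=Airport) = 0.090 + 0.030 + 0.081 + 0.112 = 0.313.
P(Category=apparel | Store=Airport) = 0.090/0.313 = 0.2875.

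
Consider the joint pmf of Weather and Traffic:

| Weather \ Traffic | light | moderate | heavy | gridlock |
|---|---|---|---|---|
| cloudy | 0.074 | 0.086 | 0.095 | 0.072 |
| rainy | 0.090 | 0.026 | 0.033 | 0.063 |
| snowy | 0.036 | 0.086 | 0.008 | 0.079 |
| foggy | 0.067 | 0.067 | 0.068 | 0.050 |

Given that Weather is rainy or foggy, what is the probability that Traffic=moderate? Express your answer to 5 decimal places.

P(Weather=rainy) = 0.090 + 0.026 + 0.033 + 0.063 = 0.212.
P(Weather=foggy) = 0.067 + 0.067 + 0.068 + 0.050 = 0.252.
P(Weather ∈ {rainy, foggy}) = 0.212 + 0.252 = 0.464; P(Traffic=moderate, Weather ∈ {rainy, foggy}) = 0.026 + 0.067 = 0.093.
P(Traffic=moderate | Weather ∈ {rainy, foggy}) = 0.093/0.464 = 0.20043.

0.20043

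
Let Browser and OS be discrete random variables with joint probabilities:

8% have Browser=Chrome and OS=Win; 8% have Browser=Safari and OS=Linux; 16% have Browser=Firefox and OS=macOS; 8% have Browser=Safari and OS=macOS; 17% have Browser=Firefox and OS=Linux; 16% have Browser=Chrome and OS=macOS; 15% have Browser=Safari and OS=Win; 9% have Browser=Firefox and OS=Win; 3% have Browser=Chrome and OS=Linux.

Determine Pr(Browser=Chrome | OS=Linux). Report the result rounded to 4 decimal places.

0.1071

P(OS=Linux) = 0.03 + 0.17 + 0.08 = 0.28.
P(Browser=Chrome | OS=Linux) = 0.03/0.28 = 0.1071.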